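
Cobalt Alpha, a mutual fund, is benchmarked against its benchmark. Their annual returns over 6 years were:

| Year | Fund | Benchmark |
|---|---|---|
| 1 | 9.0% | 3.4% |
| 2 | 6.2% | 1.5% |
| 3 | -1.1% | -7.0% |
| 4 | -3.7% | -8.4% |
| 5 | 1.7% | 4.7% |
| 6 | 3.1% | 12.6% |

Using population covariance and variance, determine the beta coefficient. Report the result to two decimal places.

r̄p = 2.5333%,  r̄m = 1.1333%
Cov = Σ(rp − r̄p)(rm − r̄m) / 6 = 18.0839
Var(rm) = Σ(rm − r̄m)² / 6 = 51.0856
β = Cov / Var = 18.0839 / 51.0856 = 0.3540

0.35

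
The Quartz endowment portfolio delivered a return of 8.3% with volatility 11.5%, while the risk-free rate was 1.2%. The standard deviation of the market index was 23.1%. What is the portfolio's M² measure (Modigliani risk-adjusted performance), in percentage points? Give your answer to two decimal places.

Sharpe = (Rp − Rf) / σp = (8.3% − 1.2%) / 11.5% = 0.6174
M² = Rf + Sharpe × σm = 1.2% + 0.6174 × 23.1% = 15.4619%

15.46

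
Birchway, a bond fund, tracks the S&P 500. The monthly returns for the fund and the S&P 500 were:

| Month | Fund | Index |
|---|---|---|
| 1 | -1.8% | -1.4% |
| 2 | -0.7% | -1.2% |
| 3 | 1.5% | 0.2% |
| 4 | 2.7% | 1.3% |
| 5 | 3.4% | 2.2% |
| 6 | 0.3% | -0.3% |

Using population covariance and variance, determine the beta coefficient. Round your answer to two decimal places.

1.39

r̄p = 0.9000%,  r̄m = 0.1333%
Cov = Σ(rp − r̄p)(rm − r̄m) / 6 = 2.3067
Var(rm) = Σ(rm − r̄m)² / 6 = 1.6589
β = Cov / Var = 2.3067 / 1.6589 = 1.3905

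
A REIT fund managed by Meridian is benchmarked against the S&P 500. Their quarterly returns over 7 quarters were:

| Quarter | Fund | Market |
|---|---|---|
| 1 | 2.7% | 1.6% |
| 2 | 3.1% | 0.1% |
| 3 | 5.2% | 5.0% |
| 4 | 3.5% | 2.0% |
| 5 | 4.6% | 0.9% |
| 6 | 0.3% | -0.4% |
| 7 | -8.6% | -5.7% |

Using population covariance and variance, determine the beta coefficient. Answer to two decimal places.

1.35

r̄p = 1.5429%,  r̄m = 0.5000%
Cov = Σ(rp − r̄p)(rm − r̄m) / 7 = 12.1814
Var(rm) = Σ(rm − r̄m)² / 7 = 9.0400
β = Cov / Var = 12.1814 / 9.0400 = 1.3475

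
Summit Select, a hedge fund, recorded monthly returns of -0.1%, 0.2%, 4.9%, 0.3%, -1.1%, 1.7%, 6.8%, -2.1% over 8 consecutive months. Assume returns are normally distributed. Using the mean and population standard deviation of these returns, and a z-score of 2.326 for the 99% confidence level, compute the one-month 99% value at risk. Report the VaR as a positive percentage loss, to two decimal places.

Mean return r̄ = 10.60 / 8 = 1.3250%
Σ(r − r̄)² = (-0.1 − 1.3250)² + (0.2 − 1.3250)² + (4.9 − 1.3250)² + … = 64.8550
population σ = √(64.8550 / 8) = √8.1069 = 2.8473%
VaR = −(r̄ − z·σ) = −(1.3250 − 2.326 × 2.8473) = −(-5.2978) = 5.2978%

5.30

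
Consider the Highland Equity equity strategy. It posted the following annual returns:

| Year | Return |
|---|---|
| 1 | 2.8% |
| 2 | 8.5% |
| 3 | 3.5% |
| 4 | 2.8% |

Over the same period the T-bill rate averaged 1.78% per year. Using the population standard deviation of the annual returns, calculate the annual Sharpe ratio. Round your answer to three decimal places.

μ = (2.8 + 8.5 + 3.5 + 2.8) / 4 = 17.60 / 4 = 4.4000%
Σ(r − μ)² = 22.7400; population σ = √(22.7400/4) = 2.3843%
Sharpe = (μ − rf) / σ = (4.4000 − 1.78) / 2.3843 = 2.6200 / 2.3843 = 1.0989

1.099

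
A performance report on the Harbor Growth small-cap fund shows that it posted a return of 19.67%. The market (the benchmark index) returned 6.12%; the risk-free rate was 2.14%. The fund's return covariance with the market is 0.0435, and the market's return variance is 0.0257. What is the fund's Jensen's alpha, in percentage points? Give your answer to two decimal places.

β = Cov / Var = 0.0435 / 0.0257 = 1.6926
E[R] = Rf + β(Rm − Rf) = 2.14% + 1.6926 × (6.12% − 2.14%) = 8.8765%
α = Rp − E[R] = 19.67% − 8.8765% = 10.7935

10.79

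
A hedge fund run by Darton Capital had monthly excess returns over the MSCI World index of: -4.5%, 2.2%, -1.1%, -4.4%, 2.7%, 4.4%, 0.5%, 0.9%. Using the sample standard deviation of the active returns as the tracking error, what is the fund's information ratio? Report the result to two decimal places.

Mean return r̄ = 0.70 / 8 = 0.0875%
Sample σ = √[Σ(r − r̄)² / 7] = √[73.3088 / 7] = √10.4727 = 3.2362%
IR = r̄ / tracking error = 0.0875 / 3.2362 = 0.0270

0.03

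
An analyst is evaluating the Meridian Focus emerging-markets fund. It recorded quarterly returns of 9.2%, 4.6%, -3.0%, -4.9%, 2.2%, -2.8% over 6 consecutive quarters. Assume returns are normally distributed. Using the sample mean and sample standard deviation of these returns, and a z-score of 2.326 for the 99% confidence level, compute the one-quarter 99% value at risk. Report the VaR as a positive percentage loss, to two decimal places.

11.72

Mean return μ = 5.30 / 6 = 0.8833%
Σ(r − μ)² = (9.2 − 0.8833)² + (4.6 − 0.8833)² + (-3 − 0.8833)² + … = 146.8083
sample σ = √(146.8083 / 5) = √29.3617 = 5.4186%
VaR = −(μ − z·σ) = −(0.8833 − 2.326 × 5.4186) = −(-11.7204) = 11.7204%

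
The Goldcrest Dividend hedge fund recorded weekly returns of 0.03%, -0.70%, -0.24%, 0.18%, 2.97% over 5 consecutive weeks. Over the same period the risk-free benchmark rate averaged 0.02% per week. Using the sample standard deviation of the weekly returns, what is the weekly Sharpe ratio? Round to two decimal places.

0.30

r̄ = (0.03 − 0.7 − 0.24 + 0.18 + 2.97) / 5 = 2.240 / 5 = 0.4480%
Sample std dev = √[8.3983 / 4] = 1.4490%
Sharpe = (r̄ − rf) / σ = (0.4480 − 0.02) / 1.4490 = 0.4280 / 1.4490 = 0.2954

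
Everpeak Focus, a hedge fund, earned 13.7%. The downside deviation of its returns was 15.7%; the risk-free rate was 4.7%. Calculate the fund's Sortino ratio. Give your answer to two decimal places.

Sortino = (Rp − Rf) / σd = (13.7% − 4.7%) / 15.7% = 9.00% / 15.7% = 0.5732

0.57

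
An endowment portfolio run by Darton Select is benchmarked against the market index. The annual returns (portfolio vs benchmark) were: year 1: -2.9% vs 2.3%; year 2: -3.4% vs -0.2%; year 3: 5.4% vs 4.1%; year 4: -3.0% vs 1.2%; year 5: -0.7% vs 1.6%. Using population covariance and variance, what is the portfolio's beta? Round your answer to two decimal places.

r̄p = -0.9200%,  r̄m = 1.8000%
Cov = Σ(rp − r̄p)(rm − r̄m) / 5 = 3.9420
Var(rm) = Σ(rm − r̄m)² / 5 = 1.9880
β = Cov / Var = 3.9420 / 1.9880 = 1.9829

1.98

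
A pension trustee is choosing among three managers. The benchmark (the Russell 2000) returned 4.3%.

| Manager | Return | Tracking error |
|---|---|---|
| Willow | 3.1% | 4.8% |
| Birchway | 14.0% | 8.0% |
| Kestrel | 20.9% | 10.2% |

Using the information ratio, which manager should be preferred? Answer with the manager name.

Kestrel

Willow: IR = (3.1% − 4.3%) / 4.8% = -0.250
Birchway: IR = (14.0% − 4.3%) / 8.0% = 1.213
Kestrel: IR = (20.9% − 4.3%) / 10.2% = 1.627
Highest: Kestrel (1.627).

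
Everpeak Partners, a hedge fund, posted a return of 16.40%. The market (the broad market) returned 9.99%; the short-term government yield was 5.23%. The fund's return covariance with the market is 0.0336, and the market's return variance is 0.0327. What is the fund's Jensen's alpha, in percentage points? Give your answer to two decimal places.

β = Cov / Var = 0.0336 / 0.0327 = 1.0275
E[R] = Rf + β(Rm − Rf) = 5.23% + 1.0275 × (9.99% − 5.23%) = 10.1209%
α = Rp − E[R] = 16.40% − 10.1209% = 6.2791

6.28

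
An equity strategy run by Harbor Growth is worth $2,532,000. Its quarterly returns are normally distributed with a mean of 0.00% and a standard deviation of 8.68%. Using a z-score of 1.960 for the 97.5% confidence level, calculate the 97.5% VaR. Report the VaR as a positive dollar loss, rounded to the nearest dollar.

$430,764

Return at the 97.5% tail: μ − z·σ = 0.00% − 1.960 × 8.68% = 0 − 17.0128 = -17.0128%
VaR = −(-17.0128%) × $2,532,000 = 17.0128% × $2,532,000 = $430,764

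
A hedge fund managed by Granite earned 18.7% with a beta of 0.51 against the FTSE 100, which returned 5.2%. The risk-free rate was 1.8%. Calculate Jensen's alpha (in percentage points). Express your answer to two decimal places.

CAPM expected return = Rf + β(Rm − Rf) = 1.8% + 0.51 × (5.2% − 1.8%) = 1.8 + 0.51 × 3.40 = 3.5340%
Jensen's α = Rp − E[R] = 18.7% − 3.5340% = 15.1660

15.17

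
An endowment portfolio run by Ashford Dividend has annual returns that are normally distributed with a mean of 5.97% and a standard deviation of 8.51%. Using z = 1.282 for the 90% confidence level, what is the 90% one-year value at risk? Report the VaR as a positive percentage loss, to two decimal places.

4.94

VaR (as % loss) = −(μ − z·σ) = −(5.97% − 1.282 × 8.51%) = −(-4.93982%) = 4.93982%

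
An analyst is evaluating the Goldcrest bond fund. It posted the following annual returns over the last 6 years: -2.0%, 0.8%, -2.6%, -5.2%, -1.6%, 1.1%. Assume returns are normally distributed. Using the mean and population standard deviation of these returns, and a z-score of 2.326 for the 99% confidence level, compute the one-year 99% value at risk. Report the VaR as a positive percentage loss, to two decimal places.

6.53

r̄ = (-2 + 0.8 − 2.6 − 5.2 − 1.6 + 1.1) / 6 = -9.50 / 6 = -1.5833%
Population σ = √[Σ(r − r̄)² / 6] = √[27.1683 / 6] = √4.5281 = 2.1279%
VaR = −(r̄ − z·σ) = −(-1.5833 − 2.326 × 2.1279) = −(-6.5328) = 6.5328%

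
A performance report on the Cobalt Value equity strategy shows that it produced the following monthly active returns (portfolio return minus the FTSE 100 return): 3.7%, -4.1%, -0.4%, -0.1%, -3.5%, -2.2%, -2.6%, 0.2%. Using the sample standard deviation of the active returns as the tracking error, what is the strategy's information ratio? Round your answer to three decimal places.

-0.447

Mean return μ = -9.00 / 8 = -1.1250%
Σ(r − μ)² = 44.4350; sample σ = √(44.4350/7) = 2.5195%
IR = μ / tracking error = -1.1250 / 2.5195 = -0.4465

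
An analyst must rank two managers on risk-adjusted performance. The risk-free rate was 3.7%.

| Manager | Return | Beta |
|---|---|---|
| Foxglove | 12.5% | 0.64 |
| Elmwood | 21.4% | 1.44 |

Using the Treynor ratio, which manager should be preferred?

Foxglove

Foxglove: Treynor = (12.5% − 3.7%) / 0.64 = 13.750
Elmwood: Treynor = (21.4% − 3.7%) / 1.44 = 12.292
Highest: Foxglove (13.750).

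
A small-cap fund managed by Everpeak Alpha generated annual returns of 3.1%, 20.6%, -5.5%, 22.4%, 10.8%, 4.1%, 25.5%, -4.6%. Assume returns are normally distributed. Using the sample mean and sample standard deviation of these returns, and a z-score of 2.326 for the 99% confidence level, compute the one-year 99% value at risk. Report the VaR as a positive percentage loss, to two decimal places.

18.82

r̄ = (3.1 + 20.6 − 5.5 + 22.4 + 10.8 + 4.1 + 25.5 − 4.6) / 8 = 9.5500%
Σ(r − r̄)² = (3.1 − 9.5500)² + (20.6 − 9.5500)² + … = 1041.2200
σ = √[1041.2200 / 7] = 12.1961%
VaR = −(r̄ − z·σ) = −(9.5500 − 2.326 × 12.1961) = −(-18.8181) = 18.8181%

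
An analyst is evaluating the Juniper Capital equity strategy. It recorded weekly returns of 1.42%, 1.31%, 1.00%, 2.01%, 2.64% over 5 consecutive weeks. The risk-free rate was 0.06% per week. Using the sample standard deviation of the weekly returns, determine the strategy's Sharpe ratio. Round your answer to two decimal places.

2.48

r̄ = (1.42 + 1.31 + 1 + 2.01 + 2.64) / 5 = 8.380 / 5 = 1.6760%
Sample std dev = √[1.6973 / 4] = 0.6514%
Sharpe = (r̄ − rf) / σ = (1.6760 − 0.06) / 0.6514 = 1.6160 / 0.6514 = 2.4808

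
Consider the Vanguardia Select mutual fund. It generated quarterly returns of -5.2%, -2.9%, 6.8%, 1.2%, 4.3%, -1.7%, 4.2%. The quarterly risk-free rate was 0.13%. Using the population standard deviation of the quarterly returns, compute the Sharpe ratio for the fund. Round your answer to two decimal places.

0.20

Mean return r̄ = 6.70 / 7 = 0.9571%
Σ(r − r̄)² = 115.7371; population σ = √(115.7371/7) = 4.0662%
Sharpe = (r̄ − rf) / σ = (0.9571 − 0.13) / 4.0662 = 0.8271 / 4.0662 = 0.2034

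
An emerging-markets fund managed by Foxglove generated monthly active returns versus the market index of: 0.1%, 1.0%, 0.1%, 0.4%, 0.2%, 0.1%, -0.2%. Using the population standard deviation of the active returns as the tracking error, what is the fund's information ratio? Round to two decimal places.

0.69

r̄ = (0.1 + 1 + 0.1 + 0.4 + 0.2 + 0.1 − 0.2) / 7 = 0.2429%
Population std dev = √[0.8571 / 7] = 0.3499%
IR = r̄ / tracking error = 0.2429 / 0.3499 = 0.6942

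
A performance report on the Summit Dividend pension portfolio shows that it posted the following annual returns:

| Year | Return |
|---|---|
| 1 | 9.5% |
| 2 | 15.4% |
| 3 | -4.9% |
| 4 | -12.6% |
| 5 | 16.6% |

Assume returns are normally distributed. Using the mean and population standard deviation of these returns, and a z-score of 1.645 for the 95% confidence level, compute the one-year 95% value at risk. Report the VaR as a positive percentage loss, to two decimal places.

14.25

r̄ = (9.5 + 15.4 − 4.9 − 12.6 + 16.6) / 5 = 24.00 / 5 = 4.8000%
Σ(r − r̄)² = (9.5 − 4.8000)² + (15.4 − 4.8000)² + (-4.9 − 4.8000)² + … = 670.5400
σ = √[670.5400 / 5] = 11.5805%
VaR = −(r̄ − z·σ) = −(4.8000 − 1.645 × 11.5805) = −(-14.2499) = 14.2499%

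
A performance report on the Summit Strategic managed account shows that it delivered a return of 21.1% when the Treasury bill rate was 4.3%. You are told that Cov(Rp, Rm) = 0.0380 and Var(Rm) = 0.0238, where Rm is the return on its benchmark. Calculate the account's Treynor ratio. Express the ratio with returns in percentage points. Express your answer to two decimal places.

β = Cov / Var = 0.0380 / 0.0238 = 1.5966
Treynor = (Rp − Rf) / β = (21.1% − 4.3%) / 1.5966 = 16.80 / 1.5966 = 10.5224

10.52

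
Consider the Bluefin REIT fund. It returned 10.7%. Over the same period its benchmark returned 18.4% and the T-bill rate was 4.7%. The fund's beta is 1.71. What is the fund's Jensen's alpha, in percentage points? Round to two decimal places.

CAPM expected return = Rf + β(Rm − Rf) = 4.7% + 1.71 × (18.4% − 4.7%) = 4.7 + 1.71 × 13.70 = 28.1270%
Jensen's α = Rp − E[R] = 10.7% − 28.1270% = -17.4270

-17.43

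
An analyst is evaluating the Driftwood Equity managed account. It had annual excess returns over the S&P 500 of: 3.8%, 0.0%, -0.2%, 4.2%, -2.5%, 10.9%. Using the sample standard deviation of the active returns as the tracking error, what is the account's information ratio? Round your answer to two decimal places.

0.57

Mean return r̄ = 16.20 / 6 = 2.7000%
Sample std dev = √[113.4400 / 5] = 4.7632%
IR = r̄ / tracking error = 2.7000 / 4.7632 = 0.5668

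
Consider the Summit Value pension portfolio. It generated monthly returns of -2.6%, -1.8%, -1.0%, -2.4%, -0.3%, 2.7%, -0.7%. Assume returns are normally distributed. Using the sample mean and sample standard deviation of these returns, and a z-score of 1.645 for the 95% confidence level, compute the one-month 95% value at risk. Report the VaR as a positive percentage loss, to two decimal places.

Mean return μ = -6.10 / 7 = -0.8714%
Σ(r − μ)² = (-2.6 − (-0.8714))² + (-1.8 − (-0.8714))² + (-1 − (-0.8714))² + … = 19.3143
sample σ = √(19.3143 / 6) = √3.2191 = 1.7942%
VaR = −(μ − z·σ) = −(-0.8714 − 1.645 × 1.7942) = −(-3.8229) = 3.8229%

3.82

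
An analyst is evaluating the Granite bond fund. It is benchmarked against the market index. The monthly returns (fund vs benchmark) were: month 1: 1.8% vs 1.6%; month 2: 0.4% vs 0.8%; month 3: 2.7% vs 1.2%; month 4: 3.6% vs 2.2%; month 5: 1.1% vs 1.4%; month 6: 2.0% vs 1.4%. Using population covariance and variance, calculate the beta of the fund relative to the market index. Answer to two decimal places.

1.93

r̄p = 1.9333%,  r̄m = 1.4333%
Cov = Σ(rp − r̄p)(rm − r̄m) / 6 = 0.3456
Var(rm) = Σ(rm − r̄m)² / 6 = 0.1789
β = Cov / Var = 0.3456 / 0.1789 = 1.9318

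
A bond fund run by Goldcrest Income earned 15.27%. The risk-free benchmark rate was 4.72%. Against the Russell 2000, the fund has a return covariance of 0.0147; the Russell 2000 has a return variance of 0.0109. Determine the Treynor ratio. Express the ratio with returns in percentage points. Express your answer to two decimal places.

β = Cov / Var = 0.0147 / 0.0109 = 1.3486
Treynor = (Rp − Rf) / β = (15.27% − 4.72%) / 1.3486 = 10.55 / 1.3486 = 7.8229

7.82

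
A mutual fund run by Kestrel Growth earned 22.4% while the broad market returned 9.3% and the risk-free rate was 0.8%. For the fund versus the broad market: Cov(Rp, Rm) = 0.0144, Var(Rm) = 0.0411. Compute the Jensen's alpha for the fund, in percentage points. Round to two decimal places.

β = Cov / Var = 0.0144 / 0.0411 = 0.3504
E[R] = Rf + β(Rm − Rf) = 0.8% + 0.3504 × (9.3% − 0.8%) = 3.7784%
α = Rp − E[R] = 22.4% − 3.7784% = 18.6216

18.62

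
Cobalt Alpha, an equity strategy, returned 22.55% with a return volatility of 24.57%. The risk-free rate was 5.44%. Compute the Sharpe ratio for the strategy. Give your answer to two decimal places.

Sharpe = (Rp − Rf) / σp = (22.55% − 5.44%) / 24.57% = 17.11% / 24.57% = 0.6964

0.70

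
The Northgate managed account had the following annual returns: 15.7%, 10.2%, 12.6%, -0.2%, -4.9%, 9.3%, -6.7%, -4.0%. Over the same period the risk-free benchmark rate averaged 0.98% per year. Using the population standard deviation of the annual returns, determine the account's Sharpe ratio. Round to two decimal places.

0.36

r̄ = (15.7 + 10.2 + 12.6 − 0.2 − 4.9 + 9.3 − 6.7 − 4) / 8 = 32.00 / 8 = 4.0000%
Σ(r − r̄)² = (15.7 − 4.0000)² + (10.2 − 4.0000)² + (12.6 − 4.0000)² + … = 552.7200
σ = √[552.7200 / 8] = 8.3120%
Sharpe = (r̄ − rf) / σ = (4.0000 − 0.98) / 8.3120 = 3.0200 / 8.3120 = 0.3633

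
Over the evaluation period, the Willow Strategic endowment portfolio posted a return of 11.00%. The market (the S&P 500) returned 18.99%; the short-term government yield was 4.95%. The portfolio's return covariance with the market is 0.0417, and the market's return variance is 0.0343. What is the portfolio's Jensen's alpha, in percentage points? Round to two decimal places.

-11.02

β = Cov / Var = 0.0417 / 0.0343 = 1.2157
E[R] = Rf + β(Rm − Rf) = 4.95% + 1.2157 × (18.99% − 4.95%) = 22.0184%
α = Rp − E[R] = 11.00% − 22.0184% = -11.0184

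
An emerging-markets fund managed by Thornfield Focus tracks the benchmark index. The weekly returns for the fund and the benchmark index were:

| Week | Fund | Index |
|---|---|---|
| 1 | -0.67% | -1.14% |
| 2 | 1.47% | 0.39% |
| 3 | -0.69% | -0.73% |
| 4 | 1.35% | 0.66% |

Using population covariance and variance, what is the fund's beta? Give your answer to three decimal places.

1.346

r̄p = 0.3650%,  r̄m = -0.2050%
Cov = Σ(rp − r̄p)(rm − r̄m) / 4 = 0.7578
Var(rm) = Σ(rm − r̄m)² / 4 = 0.5630
β = Cov / Var = 0.7578 / 0.5630 = 1.3460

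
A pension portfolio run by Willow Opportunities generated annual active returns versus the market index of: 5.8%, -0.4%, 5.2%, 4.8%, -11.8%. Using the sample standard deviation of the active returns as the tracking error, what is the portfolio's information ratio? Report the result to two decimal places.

0.10

Mean return μ = 3.60 / 5 = 0.7200%
Sample σ = √[Σ(r − μ)² / 4] = √[220.5280 / 4] = √55.1320 = 7.4251%
IR = μ / tracking error = 0.7200 / 7.4251 = 0.0970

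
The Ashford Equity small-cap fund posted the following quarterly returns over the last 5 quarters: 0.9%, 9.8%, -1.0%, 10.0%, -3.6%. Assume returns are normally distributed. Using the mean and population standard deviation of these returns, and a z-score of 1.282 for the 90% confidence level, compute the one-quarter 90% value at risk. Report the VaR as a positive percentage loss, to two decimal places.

r̄ = (0.9 + 9.8 − 1 + 10 − 3.6) / 5 = 16.10 / 5 = 3.2200%
Σ(r − r̄)² = (0.9 − 3.2200)² + (9.8 − 3.2200)² + … = 158.9680
σ = √[158.9680 / 5] = 5.6386%
VaR = −(r̄ − z·σ) = −(3.2200 − 1.282 × 5.6386) = −(-4.0087) = 4.0087%

4.01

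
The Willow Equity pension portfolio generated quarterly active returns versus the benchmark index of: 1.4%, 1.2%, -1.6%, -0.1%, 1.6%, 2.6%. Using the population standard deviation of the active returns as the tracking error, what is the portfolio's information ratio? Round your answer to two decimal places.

0.63

Mean return r̄ = 5.10 / 6 = 0.8500%
Population std dev = √[10.9550 / 6] = 1.3512%
IR = r̄ / tracking error = 0.8500 / 1.3512 = 0.6291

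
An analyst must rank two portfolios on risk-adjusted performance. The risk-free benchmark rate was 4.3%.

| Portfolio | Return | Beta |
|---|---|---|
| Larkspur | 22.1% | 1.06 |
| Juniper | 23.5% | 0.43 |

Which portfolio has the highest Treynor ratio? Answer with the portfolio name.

Juniper

Larkspur: Treynor = (22.1% − 4.3%) / 1.06 = 16.792
Juniper: Treynor = (23.5% − 4.3%) / 0.43 = 44.651
Highest: Juniper (44.651).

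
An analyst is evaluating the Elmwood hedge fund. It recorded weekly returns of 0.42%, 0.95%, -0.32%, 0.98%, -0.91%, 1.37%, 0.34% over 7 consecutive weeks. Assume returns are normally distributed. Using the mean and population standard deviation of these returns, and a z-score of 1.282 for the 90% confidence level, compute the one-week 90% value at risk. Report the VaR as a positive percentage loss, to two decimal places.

0.54

r̄ = (0.42 + 0.95 − 0.32 + 0.98 − 0.91 + 1.37 + 0.34) / 7 = 0.4043%
Population σ = √[Σ(r − r̄)² / 7] = √[3.8182 / 7] = √0.5455 = 0.7386%
VaR = −(r̄ − z·σ) = −(0.4043 − 1.282 × 0.7386) = −(-0.5426) = 0.5426%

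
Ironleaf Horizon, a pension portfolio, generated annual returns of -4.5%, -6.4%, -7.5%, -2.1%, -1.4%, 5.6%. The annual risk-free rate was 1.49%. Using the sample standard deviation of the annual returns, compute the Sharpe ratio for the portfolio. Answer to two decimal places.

-0.89

μ = (-4.5 − 6.4 − 7.5 − 2.1 − 1.4 + 5.6) / 6 = -2.7167%
Σ(r − μ)² = 110.9083; sample σ = √(110.9083/5) = 4.7097%
Sharpe = (μ − rf) / σ = (-2.7167 − 1.49) / 4.7097 = -4.2067 / 4.7097 = -0.8932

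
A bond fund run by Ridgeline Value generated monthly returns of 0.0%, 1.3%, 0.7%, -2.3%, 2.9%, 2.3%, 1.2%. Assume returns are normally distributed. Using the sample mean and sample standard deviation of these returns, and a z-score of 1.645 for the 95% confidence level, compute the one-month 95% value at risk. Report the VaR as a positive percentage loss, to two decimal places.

1.92

r̄ = (0 + 1.3 + 0.7 − 2.3 + 2.9 + 2.3 + 1.2) / 7 = 0.8714%
Σ(r − r̄)² = (0 − 0.8714)² + (1.3 − 0.8714)² + … = 17.2943
sample σ = √(17.2943 / 6) = √2.8824 = 1.6978%
VaR = −(r̄ − z·σ) = −(0.8714 − 1.645 × 1.6978) = −(-1.9215) = 1.9215%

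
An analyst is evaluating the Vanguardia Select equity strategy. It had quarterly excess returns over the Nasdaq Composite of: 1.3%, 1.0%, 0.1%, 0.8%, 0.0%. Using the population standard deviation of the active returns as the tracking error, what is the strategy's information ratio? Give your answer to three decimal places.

Mean return μ = 3.20 / 5 = 0.6400%
Population σ = √[Σ(r − μ)² / 5] = √[1.2920 / 5] = √0.2584 = 0.5083%
IR = μ / tracking error = 0.6400 / 0.5083 = 1.2591

1.259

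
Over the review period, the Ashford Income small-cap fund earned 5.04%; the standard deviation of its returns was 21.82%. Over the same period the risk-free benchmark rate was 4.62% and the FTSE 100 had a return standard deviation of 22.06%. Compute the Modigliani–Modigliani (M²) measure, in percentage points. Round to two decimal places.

5.04

Sharpe = (Rp − Rf) / σp = (5.04% − 4.62%) / 21.82% = 0.0192
M² = Rf + Sharpe × σm = 4.62% + 0.0192 × 22.06% = 5.0436%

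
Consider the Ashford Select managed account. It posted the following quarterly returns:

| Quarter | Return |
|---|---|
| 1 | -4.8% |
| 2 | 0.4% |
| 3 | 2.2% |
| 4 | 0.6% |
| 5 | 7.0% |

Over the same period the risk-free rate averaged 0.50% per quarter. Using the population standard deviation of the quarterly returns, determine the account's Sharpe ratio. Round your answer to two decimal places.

0.15

r̄ = (-4.8 + 0.4 + 2.2 + 0.6 + 7) / 5 = 5.40 / 5 = 1.0800%
Population std dev = √[71.5680 / 5] = 3.7833%
Sharpe = (r̄ − rf) / σ = (1.0800 − 0.5) / 3.7833 = 0.5800 / 3.7833 = 0.1533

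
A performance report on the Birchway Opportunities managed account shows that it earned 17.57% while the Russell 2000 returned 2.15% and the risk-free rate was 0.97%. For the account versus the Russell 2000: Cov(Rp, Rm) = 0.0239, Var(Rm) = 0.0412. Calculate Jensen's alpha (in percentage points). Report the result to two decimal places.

β = Cov / Var = 0.0239 / 0.0412 = 0.5801
E[R] = Rf + β(Rm − Rf) = 0.97% + 0.5801 × (2.15% − 0.97%) = 1.6545%
α = Rp − E[R] = 17.57% − 1.6545% = 15.9155

15.92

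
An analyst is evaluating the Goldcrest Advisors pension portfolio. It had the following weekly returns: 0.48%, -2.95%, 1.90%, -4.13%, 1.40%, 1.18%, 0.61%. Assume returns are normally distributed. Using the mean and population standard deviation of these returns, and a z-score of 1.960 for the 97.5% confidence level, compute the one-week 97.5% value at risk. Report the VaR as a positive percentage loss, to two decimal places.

4.47

μ = (0.48 − 2.95 + 1.9 − 4.13 + 1.4 + 1.18 + 0.61) / 7 = -1.510 / 7 = -0.2157%
Population std dev = √[32.9986 / 7] = 2.1712%
VaR = −(μ − z·σ) = −(-0.2157 − 1.960 × 2.1712) = −(-4.4713) = 4.4713%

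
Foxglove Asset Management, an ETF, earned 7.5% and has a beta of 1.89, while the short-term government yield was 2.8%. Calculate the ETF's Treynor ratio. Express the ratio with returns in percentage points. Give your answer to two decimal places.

Treynor = (Rp − Rf) / β = (7.5% − 2.8%) / 1.89 = 4.70 / 1.89 = 2.4868

2.49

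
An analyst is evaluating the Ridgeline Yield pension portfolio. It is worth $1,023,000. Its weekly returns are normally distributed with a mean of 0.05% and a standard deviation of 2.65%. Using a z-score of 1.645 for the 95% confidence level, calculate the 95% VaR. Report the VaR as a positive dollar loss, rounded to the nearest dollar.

Return at the 95% tail: μ − z·σ = 0.05% − 1.645 × 2.65% = 0.05 − 4.35925 = -4.30925%
VaR = −(-4.30925%) × $1,023,000 = 4.30925% × $1,023,000 = $44,084

$44,084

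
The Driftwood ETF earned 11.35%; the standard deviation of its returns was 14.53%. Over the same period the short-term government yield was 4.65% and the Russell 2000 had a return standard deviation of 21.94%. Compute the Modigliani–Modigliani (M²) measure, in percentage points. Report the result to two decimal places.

14.77

Sharpe = (Rp − Rf) / σp = (11.35% − 4.65%) / 14.53% = 0.4611
M² = Rf + Sharpe × σm = 4.65% + 0.4611 × 21.94% = 14.7665%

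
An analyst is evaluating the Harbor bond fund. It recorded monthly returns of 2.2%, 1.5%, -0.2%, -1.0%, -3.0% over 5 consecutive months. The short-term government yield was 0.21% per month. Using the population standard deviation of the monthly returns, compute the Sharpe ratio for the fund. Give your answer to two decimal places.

r̄ = (2.2 + 1.5 − 0.2 − 1 − 3) / 5 = -0.1000%
Population σ = √[Σ(r − r̄)² / 5] = √[17.0800 / 5] = √3.4160 = 1.8482%
Sharpe = (r̄ − rf) / σ = (-0.1000 − 0.21) / 1.8482 = -0.3100 / 1.8482 = -0.1677

-0.17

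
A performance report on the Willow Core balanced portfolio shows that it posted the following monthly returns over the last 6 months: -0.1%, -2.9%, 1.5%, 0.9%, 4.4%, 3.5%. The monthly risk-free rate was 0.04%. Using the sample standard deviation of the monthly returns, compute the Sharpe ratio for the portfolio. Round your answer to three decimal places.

r̄ = (-0.1 − 2.9 + 1.5 + 0.9 + 4.4 + 3.5) / 6 = 1.2167%
Σ(r − r̄)² = (-0.1 − 1.2167)² + (-2.9 − 1.2167)² + (1.5 − 1.2167)² + … = 34.2083
sample σ = √(34.2083 / 5) = √6.8417 = 2.6157%
Sharpe = (r̄ − rf) / σ = (1.2167 − 0.04) / 2.6157 = 1.1767 / 2.6157 = 0.4499

0.450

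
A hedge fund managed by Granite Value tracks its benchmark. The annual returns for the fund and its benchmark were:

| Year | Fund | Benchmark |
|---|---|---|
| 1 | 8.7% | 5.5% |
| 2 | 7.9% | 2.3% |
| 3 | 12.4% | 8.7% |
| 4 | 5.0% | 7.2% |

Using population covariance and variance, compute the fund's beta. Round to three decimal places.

0.373

r̄p = 8.5000%,  r̄m = 5.9250%
Cov = Σ(rp − r̄p)(rm − r̄m) / 4 = 2.1125
Var(rm) = Σ(rm − r̄m)² / 4 = 5.6619
β = Cov / Var = 2.1125 / 5.6619 = 0.3731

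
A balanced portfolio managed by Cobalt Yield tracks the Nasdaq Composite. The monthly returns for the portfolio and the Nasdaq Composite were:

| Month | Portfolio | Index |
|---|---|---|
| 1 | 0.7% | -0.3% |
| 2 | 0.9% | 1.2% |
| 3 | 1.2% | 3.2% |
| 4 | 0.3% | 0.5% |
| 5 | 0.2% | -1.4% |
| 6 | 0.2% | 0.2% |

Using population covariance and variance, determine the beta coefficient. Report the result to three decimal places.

0.218

r̄p = 0.5833%,  r̄m = 0.5667%
Cov = Σ(rp − r̄p)(rm − r̄m) / 6 = 0.4394
Var(rm) = Σ(rm − r̄m)² / 6 = 2.0156
β = Cov / Var = 0.4394 / 2.0156 = 0.2180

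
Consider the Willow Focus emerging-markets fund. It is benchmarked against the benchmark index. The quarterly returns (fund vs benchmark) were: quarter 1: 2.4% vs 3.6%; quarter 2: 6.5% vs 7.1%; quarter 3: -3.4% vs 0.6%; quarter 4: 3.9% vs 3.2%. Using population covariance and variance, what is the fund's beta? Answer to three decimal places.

1.455

r̄p = 2.3500%,  r̄m = 3.6250%
Cov = Σ(rp − r̄p)(rm − r̄m) / 4 = 7.7888
Var(rm) = Σ(rm − r̄m)² / 4 = 5.3519
β = Cov / Var = 7.7888 / 5.3519 = 1.4553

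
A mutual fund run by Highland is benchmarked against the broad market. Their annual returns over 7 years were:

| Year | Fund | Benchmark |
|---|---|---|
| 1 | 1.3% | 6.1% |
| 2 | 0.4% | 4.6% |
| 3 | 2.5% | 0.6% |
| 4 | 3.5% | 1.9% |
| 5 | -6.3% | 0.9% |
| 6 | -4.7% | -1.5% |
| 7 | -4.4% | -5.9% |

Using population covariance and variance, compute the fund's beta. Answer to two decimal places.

r̄p = -1.1000%,  r̄m = 0.9571%
Cov = Σ(rp − r̄p)(rm − r̄m) / 7 = 7.5186
Var(rm) = Σ(rm − r̄m)² / 7 = 13.3996
β = Cov / Var = 7.5186 / 13.3996 = 0.5611

0.56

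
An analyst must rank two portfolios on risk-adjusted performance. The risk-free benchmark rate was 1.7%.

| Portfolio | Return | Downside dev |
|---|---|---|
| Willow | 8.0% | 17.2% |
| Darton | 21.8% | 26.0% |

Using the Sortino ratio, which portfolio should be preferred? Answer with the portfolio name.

Darton

Willow: Sortino ratio = (8.0% − 1.7%) / 17.2% = 0.366
Darton: Sortino ratio = (21.8% − 1.7%) / 26.0% = 0.773
Highest: Darton (0.773).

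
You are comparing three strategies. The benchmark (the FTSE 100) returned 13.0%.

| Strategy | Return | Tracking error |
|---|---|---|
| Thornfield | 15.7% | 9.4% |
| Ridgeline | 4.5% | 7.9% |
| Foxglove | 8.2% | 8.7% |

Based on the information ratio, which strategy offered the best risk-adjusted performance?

Thornfield

Thornfield: IR = (15.7% − 13.0%) / 9.4% = 0.287
Ridgeline: IR = (4.5% − 13.0%) / 7.9% = -1.076
Foxglove: IR = (8.2% − 13.0%) / 8.7% = -0.552
Highest: Thornfield (0.287).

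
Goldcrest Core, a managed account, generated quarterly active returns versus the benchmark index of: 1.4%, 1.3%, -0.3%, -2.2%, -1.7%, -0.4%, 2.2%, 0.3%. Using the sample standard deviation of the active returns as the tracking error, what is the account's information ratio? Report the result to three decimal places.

0.049

Mean return r̄ = 0.60 / 8 = 0.0750%
Sample σ = √[Σ(r − r̄)² / 7] = √[16.5150 / 7] = √2.3593 = 1.5360%
IR = r̄ / tracking error = 0.0750 / 1.5360 = 0.0488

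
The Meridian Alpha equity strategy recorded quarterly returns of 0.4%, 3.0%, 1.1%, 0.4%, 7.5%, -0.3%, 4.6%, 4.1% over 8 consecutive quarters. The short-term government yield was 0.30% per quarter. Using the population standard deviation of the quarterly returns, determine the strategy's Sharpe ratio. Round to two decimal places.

r̄ = (0.4 + 3 + 1.1 + 0.4 + 7.5 − 0.3 + 4.6 + 4.1) / 8 = 20.80 / 8 = 2.6000%
Population std dev = √[50.7600 / 8] = 2.5189%
Sharpe = (r̄ − rf) / σ = (2.6000 − 0.3) / 2.5189 = 2.3000 / 2.5189 = 0.9131

0.91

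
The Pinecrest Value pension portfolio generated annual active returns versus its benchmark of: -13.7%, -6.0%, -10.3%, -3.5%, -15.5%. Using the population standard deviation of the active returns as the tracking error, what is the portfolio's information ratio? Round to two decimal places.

-2.17

r̄ = (-13.7 − 6 − 10.3 − 3.5 − 15.5) / 5 = -49.00 / 5 = -9.8000%
Population σ = √[Σ(r − r̄)² / 5] = √[102.0800 / 5] = √20.4160 = 4.5184%
IR = r̄ / tracking error = -9.8000 / 4.5184 = -2.1689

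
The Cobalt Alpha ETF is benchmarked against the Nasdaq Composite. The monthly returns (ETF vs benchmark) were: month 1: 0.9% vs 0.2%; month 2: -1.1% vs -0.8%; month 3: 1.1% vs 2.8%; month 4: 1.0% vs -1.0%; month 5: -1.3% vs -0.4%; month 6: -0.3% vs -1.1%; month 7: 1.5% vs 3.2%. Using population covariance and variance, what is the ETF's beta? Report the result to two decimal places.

0.40

r̄p = 0.2571%,  r̄m = 0.4143%
Cov = Σ(rp − r̄p)(rm − r̄m) / 7 = 1.1492
Var(rm) = Σ(rm − r̄m)² / 7 = 2.8469
β = Cov / Var = 1.1492 / 2.8469 = 0.4037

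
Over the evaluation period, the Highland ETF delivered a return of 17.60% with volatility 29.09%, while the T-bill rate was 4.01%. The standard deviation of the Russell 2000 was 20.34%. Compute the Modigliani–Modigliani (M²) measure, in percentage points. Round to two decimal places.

Sharpe = (Rp − Rf) / σp = (17.60% − 4.01%) / 29.09% = 0.4672
M² = Rf + Sharpe × σm = 4.01% + 0.4672 × 20.34% = 13.5128%

13.51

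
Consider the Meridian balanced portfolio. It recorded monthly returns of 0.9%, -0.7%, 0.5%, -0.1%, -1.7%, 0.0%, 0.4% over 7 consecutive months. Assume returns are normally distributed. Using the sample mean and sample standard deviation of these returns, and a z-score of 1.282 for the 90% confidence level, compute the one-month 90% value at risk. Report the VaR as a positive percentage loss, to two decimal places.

1.22

μ = (0.9 − 0.7 + 0.5 − 0.1 − 1.7 + 0 + 0.4) / 7 = -0.1000%
Σ(r − μ)² = (0.9 − (-0.1000))² + (-0.7 − (-0.1000))² + (0.5 − (-0.1000))² + … = 4.5400
σ = √[4.5400 / 6] = 0.8699%
VaR = −(μ − z·σ) = −(-0.1000 − 1.282 × 0.8699) = −(-1.2152) = 1.2152%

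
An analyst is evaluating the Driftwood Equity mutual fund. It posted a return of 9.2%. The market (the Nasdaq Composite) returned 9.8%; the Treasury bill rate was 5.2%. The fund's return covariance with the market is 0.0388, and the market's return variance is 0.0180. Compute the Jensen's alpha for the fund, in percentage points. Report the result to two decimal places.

-5.92

β = Cov / Var = 0.0388 / 0.0180 = 2.1556
E[R] = Rf + β(Rm − Rf) = 5.2% + 2.1556 × (9.8% − 5.2%) = 15.1158%
α = Rp − E[R] = 9.2% − 15.1158% = -5.9158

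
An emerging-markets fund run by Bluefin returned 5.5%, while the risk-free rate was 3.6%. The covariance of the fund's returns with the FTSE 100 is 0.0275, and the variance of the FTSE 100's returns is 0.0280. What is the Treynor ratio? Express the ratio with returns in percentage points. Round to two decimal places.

β = Cov / Var = 0.0275 / 0.0280 = 0.9821
Treynor = (Rp − Rf) / β = (5.5% − 3.6%) / 0.9821 = 1.90 / 0.9821 = 1.9346

1.93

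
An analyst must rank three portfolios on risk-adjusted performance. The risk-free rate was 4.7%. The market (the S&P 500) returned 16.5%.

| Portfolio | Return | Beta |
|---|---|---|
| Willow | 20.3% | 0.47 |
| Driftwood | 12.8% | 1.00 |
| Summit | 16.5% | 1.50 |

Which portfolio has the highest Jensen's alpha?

Willow

Willow: α = 20.3% − [4.7% + 0.47 × (16.5% − 4.7%)] = 10.054
Driftwood: α = 12.8% − [4.7% + 1.00 × (16.5% − 4.7%)] = -3.700
Summit: α = 16.5% − [4.7% + 1.50 × (16.5% − 4.7%)] = -5.900
Highest: Willow (10.054).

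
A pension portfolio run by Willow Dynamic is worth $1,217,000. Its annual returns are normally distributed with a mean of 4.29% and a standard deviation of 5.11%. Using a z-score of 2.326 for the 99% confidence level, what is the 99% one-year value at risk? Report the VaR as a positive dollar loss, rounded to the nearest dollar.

$92,442

Return at the 99% tail: μ − z·σ = 4.29% − 2.326 × 5.11% = 4.29 − 11.88586 = -7.59586%
VaR = −(-7.59586%) × $1,217,000 = 7.59586% × $1,217,000 = $92,442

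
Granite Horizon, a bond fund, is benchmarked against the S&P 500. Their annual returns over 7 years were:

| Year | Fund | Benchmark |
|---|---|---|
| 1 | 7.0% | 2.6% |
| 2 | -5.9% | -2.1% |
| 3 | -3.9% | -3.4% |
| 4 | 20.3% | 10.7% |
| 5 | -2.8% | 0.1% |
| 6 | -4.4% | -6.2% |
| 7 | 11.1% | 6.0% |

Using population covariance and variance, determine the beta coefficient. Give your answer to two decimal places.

r̄p = 3.0571%,  r̄m = 1.1000%
Cov = Σ(rp − r̄p)(rm − r̄m) / 7 = 47.3029
Var(rm) = Σ(rm − r̄m)² / 7 = 29.0286
β = Cov / Var = 47.3029 / 29.0286 = 1.6295

1.63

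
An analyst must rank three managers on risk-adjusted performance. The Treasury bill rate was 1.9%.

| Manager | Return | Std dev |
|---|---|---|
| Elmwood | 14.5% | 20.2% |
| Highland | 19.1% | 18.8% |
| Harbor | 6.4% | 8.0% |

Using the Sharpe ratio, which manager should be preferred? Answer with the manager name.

Elmwood: Sharpe ratio = (14.5% − 1.9%) / 20.2% = 0.624
Highland: Sharpe ratio = (19.1% − 1.9%) / 18.8% = 0.915
Harbor: Sharpe ratio = (6.4% − 1.9%) / 8.0% = 0.563
Highest: Highland (0.915).

Highland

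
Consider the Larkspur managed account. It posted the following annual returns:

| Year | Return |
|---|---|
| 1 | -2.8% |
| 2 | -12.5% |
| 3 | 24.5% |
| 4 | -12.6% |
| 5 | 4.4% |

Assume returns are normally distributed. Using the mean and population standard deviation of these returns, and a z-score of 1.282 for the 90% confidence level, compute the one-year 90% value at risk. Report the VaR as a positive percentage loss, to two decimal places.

r̄ = (-2.8 − 12.5 + 24.5 − 12.6 + 4.4) / 5 = 0.2000%
Population σ = √[Σ(r − r̄)² / 5] = √[942.2600 / 5] = √188.4520 = 13.7278%
VaR = −(r̄ − z·σ) = −(0.2000 − 1.282 × 13.7278) = −(-17.3990) = 17.3990%

17.40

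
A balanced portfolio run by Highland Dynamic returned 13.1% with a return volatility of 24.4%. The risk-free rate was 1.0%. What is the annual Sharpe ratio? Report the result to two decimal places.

Sharpe = (Rp − Rf) / σp = (13.1% − 1.0%) / 24.4% = 12.10% / 24.4% = 0.4959

0.50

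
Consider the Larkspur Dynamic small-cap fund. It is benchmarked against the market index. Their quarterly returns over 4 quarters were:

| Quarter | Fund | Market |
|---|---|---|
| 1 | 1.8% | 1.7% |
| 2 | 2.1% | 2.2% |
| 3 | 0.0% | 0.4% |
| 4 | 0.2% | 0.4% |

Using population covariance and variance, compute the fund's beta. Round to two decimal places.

1.16

r̄p = 1.0250%,  r̄m = 1.1750%
Cov = Σ(rp − r̄p)(rm − r̄m) / 4 = 0.7356
Var(rm) = Σ(rm − r̄m)² / 4 = 0.6319
β = Cov / Var = 0.7356 / 0.6319 = 1.1641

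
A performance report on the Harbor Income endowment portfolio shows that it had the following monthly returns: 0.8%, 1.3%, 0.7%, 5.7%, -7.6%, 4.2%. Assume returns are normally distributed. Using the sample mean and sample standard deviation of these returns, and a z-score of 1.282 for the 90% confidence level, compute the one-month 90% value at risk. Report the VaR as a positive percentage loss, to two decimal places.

μ = (0.8 + 1.3 + 0.7 + 5.7 − 7.6 + 4.2) / 6 = 0.8500%
Σ(r − μ)² = (0.8 − 0.8500)² + (1.3 − 0.8500)² + … = 106.3750
sample σ = √(106.3750 / 5) = √21.2750 = 4.6125%
VaR = −(μ − z·σ) = −(0.8500 − 1.282 × 4.6125) = −(-5.0632) = 5.0632%

5.06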